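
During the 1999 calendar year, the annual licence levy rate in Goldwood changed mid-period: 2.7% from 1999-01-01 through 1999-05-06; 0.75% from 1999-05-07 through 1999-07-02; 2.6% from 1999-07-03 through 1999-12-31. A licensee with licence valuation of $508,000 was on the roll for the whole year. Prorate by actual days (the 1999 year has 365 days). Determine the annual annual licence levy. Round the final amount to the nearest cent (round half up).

$11,915.73

1999-01-01 to 1999-05-06: 126 days at 2.7% → $508,000 × 2.7% × 126/365 = $4,734.8384
1999-05-07 to 1999-07-02: 57 days at 0.75% → $508,000 × 0.75% × 57/365 = $594.9863
1999-07-03 to 1999-12-31: 182 days at 2.6% → $508,000 × 2.6% × 182/365 = $6,585.9068
Total = $11,915.7315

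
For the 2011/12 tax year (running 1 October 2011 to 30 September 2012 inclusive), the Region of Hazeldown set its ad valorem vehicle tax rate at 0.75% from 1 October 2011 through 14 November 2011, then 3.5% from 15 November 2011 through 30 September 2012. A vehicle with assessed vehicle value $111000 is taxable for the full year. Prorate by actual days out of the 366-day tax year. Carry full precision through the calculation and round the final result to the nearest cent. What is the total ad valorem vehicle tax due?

1 October – 14 November 2011: 45 days at 0.75% → $111000 × 0.75% × 45/366 = $102.3566
15 November 2011 – 30 September 2012: 321 days at 3.5% → $111000 × 3.5% × 321/366 = $3407.3361
Total = $3509.6926

$3509.69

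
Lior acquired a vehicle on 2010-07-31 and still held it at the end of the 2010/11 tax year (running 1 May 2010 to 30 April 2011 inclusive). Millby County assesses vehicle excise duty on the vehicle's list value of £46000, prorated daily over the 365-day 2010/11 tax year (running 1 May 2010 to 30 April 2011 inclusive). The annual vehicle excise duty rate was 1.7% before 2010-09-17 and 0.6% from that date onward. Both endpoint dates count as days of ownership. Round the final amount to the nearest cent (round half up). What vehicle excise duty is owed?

2010-07-31 to 2010-09-16: 48 days at 1.7% → £46000 × 1.7% × 48/365 = £102.8384
2010-09-17 to 2011-04-30: 226 days at 0.6% → £46000 × 0.6% × 226/365 = £170.8932
Total = £273.7315

£273.73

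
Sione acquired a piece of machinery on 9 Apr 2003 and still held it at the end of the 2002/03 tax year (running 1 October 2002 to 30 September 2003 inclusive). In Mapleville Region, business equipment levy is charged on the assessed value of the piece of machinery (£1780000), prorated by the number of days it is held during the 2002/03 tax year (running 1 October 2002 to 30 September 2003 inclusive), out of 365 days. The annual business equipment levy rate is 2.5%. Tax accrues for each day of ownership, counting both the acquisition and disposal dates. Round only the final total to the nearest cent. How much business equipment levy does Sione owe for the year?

Days held (9 Apr – 30 Sep 2003): 175 out of 365
Tax = £1780000 × 2.5% × 175/365 = £21335.6164

£21335.62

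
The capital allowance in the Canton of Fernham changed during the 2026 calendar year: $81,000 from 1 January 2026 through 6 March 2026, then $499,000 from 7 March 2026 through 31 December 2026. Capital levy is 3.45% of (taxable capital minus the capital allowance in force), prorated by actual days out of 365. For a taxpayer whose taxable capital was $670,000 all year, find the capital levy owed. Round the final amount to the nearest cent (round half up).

1 January – 6 March 2026: 65 days, exemption $81,000 → ($670,000 − $81,000) × 3.45% × 65/365 = $3,618.7192
7 March – 31 December 2026: 300 days, exemption $499,000 → ($670,000 − $499,000) × 3.45% × 300/365 = $4,848.9041
Total = $8,467.6233

$8,467.62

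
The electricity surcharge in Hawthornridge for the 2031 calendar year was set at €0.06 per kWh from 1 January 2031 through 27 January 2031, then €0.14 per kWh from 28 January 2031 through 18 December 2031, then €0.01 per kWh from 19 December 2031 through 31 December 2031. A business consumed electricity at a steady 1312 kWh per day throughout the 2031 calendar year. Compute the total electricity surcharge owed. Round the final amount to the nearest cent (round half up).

1 January – 27 January 2031: 27 days × 1312 kWh/day = 35,424 kWh at €0.06/kWh → €2,125.44
28 January – 18 December 2031: 325 days × 1312 kWh/day = 426,400 kWh at €0.14/kWh → €59,696.00
19 December – 31 December 2031: 13 days × 1312 kWh/day = 17,056 kWh at €0.01/kWh → €170.56

€61,992.00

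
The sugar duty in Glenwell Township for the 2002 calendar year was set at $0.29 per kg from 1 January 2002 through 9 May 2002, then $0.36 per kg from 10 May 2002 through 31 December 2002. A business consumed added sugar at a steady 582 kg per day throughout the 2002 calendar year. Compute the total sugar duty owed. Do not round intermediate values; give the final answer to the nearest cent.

$71,219.34

1 January – 9 May 2002: 129 days × 582 kg/day = 75,078 kg at $0.29/kg → $21,772.62
10 May – 31 December 2002: 236 days × 582 kg/day = 137,352 kg at $0.36/kg → $49,446.72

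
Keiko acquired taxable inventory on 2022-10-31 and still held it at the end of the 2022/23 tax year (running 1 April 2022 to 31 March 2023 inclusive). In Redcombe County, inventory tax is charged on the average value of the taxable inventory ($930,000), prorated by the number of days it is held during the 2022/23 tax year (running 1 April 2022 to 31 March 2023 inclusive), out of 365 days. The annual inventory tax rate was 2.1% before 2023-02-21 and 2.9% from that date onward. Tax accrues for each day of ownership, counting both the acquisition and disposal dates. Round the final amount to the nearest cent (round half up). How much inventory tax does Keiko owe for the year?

2022-10-31 to 2023-02-20: 113 days at 2.1% → $930,000 × 2.1% × 113/365 = $6,046.2740
2023-02-21 to 2023-03-31: 39 days at 2.9% → $930,000 × 2.9% × 39/365 = $2,881.7260
Total = $8,928.0000

$8,928.00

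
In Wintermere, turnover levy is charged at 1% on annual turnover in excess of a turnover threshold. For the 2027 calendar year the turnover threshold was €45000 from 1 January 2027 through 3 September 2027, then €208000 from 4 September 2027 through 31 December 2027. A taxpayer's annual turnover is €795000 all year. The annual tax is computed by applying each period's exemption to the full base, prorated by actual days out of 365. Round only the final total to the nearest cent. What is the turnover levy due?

€6968.58

1 January – 3 September 2027: 246 days, exemption €45000 → (€795000 − €45000) × 1% × 246/365 = €5054.7945
4 September – 31 December 2027: 119 days, exemption €208000 → (€795000 − €208000) × 1% × 119/365 = €1913.7808
Total = €6968.5753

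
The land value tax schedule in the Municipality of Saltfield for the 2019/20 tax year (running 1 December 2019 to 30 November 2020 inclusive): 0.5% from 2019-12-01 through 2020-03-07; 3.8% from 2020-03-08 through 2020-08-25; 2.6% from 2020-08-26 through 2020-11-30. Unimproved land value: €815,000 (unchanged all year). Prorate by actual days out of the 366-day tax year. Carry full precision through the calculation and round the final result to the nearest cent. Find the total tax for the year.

€21,176.64

2019-12-01 to 2020-03-07: 98 days at 0.5% → €815,000 × 0.5% × 98/366 = €1,091.1202
2020-03-08 to 2020-08-25: 171 days at 3.8% → €815,000 × 3.8% × 171/366 = €14,469.5902
2020-08-26 to 2020-11-30: 97 days at 2.6% → €815,000 × 2.6% × 97/366 = €5,615.9290
Total = €21,176.6393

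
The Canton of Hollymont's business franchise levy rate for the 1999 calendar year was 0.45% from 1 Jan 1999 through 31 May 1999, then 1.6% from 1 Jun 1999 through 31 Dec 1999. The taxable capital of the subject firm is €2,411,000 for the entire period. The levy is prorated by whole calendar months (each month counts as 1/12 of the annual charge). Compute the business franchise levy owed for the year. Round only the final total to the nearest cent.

1 Jan – 31 May 1999: 5 months at 0.45% → €2,411,000 × 0.45% × 5/12 = €4,520.6250
1 Jun – 31 Dec 1999: 7 months at 1.6% → €2,411,000 × 1.6% × 7/12 = €22,502.6667
Total = €27,023.2917

€27,023.29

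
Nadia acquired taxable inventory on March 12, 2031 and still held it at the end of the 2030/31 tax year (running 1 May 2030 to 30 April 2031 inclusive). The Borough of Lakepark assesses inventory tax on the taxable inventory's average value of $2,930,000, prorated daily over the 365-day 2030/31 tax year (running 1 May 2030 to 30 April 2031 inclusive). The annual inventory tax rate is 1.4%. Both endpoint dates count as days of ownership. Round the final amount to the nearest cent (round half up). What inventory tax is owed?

Days held (March 12 – April 30, 2031): 50 out of 365
Tax = $2,930,000 × 1.4% × 50/365 = $5,619.1781

$5,619.18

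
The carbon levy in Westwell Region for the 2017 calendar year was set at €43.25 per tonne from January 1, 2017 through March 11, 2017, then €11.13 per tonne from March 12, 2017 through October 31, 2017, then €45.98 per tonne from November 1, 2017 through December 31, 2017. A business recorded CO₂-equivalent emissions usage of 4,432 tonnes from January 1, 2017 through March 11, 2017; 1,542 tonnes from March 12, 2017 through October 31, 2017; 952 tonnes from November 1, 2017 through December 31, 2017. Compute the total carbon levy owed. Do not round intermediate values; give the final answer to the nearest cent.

January 1 – March 11, 2017: 4,432 tonnes at €43.25/tonne → €191,684.00
March 12 – October 31, 2017: 1,542 tonnes at €11.13/tonne → €17,162.46
November 1 – December 31, 2017: 952 tonnes at €45.98/tonne → €43,772.96

€252,619.42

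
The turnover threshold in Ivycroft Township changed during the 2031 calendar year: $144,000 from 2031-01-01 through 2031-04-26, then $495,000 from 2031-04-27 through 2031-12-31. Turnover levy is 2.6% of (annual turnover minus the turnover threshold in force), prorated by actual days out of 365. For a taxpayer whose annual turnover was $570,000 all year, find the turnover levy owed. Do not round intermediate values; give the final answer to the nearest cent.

$4,850.32

2031-01-01 to 2031-04-26: 116 days, exemption $144,000 → ($570,000 − $144,000) × 2.6% × 116/365 = $3,520.0438
2031-04-27 to 2031-12-31: 249 days, exemption $495,000 → ($570,000 − $495,000) × 2.6% × 249/365 = $1,330.2740
Total = $4,850.3178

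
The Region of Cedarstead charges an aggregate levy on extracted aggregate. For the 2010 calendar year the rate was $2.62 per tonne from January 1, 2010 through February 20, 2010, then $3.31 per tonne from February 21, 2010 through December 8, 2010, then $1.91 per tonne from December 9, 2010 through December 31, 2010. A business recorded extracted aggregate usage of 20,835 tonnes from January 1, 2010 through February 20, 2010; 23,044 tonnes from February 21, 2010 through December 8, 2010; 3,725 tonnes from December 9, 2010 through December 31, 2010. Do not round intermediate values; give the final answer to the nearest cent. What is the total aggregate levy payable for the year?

$137,978.09

January 1 – February 20, 2010: 20,835 tonnes at $2.62/tonne → $54,587.70
February 21 – December 8, 2010: 23,044 tonnes at $3.31/tonne → $76,275.64
December 9 – December 31, 2010: 3,725 tonnes at $1.91/tonne → $7,114.75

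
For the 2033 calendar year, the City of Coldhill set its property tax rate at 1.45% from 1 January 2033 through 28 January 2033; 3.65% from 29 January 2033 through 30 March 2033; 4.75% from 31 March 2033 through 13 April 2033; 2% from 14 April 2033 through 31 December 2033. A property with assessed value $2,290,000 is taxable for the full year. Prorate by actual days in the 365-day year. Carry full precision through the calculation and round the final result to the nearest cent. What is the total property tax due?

$53,564.04

1 January – 28 January 2033: 28 days at 1.45% → $2,290,000 × 1.45% × 28/365 = $2,547.2329
29 January – 30 March 2033: 61 days at 3.65% → $2,290,000 × 3.65% × 61/365 = $13,969.0000
31 March – 13 April 2033: 14 days at 4.75% → $2,290,000 × 4.75% × 14/365 = $4,172.1918
14 April – 31 December 2033: 262 days at 2% → $2,290,000 × 2% × 262/365 = $32,875.6164
Total = $53,564.0411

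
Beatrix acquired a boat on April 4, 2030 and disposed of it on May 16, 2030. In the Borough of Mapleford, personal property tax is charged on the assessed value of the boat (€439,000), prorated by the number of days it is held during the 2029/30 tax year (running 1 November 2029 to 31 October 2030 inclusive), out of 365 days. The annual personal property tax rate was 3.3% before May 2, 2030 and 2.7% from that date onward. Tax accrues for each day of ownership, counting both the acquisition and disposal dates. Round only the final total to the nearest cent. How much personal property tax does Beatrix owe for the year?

April 4 – May 1, 2030: 28 days at 3.3% → €439,000 × 3.3% × 28/365 = €1,111.3315
May 2 – May 16, 2030: 15 days at 2.7% → €439,000 × 2.7% × 15/365 = €487.1096
Total = €1,598.4411

€1,598.44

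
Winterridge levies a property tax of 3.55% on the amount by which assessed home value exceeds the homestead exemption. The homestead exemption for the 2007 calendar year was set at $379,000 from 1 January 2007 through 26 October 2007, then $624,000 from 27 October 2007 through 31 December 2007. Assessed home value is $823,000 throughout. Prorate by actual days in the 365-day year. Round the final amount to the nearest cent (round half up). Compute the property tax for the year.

1 January – 26 October 2007: 299 days, exemption $379,000 → ($823,000 − $379,000) × 3.55% × 299/365 = $12,911.8849
27 October – 31 December 2007: 66 days, exemption $624,000 → ($823,000 − $624,000) × 3.55% × 66/365 = $1,277.4164
Total = $14,189.3014

$14,189.30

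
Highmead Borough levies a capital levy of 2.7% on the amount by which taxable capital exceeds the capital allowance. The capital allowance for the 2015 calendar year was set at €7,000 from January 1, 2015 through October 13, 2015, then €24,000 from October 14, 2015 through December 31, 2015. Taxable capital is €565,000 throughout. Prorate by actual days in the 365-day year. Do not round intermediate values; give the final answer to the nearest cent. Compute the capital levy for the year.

€14,966.65

January 1 – October 13, 2015: 286 days, exemption €7,000 → (€565,000 − €7,000) × 2.7% × 286/365 = €11,805.1397
October 14 – December 31, 2015: 79 days, exemption €24,000 → (€565,000 − €24,000) × 2.7% × 79/365 = €3,161.5151
Total = €14,966.6548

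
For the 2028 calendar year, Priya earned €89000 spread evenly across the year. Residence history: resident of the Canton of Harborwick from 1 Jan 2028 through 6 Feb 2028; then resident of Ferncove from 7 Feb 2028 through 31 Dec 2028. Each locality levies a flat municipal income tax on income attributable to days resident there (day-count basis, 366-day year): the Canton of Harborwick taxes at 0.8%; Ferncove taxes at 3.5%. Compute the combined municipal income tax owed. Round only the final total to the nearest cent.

€2872.07

The Canton of Harborwick, 1 Jan – 6 Feb 2028: 37 days → €89000 × 0.8% × 37/366 = €71.9781
Ferncove, 7 Feb – 31 Dec 2028: 329 days → €89000 × 3.5% × 329/366 = €2800.0956
Total = €2872.0738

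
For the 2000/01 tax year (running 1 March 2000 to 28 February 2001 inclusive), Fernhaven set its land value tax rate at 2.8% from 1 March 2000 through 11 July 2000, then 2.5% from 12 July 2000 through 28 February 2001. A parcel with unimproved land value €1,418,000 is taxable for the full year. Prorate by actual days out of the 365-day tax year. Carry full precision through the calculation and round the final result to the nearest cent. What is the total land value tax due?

€37,000.09

1 March – 11 July 2000: 133 days at 2.8% → €1,418,000 × 2.8% × 133/365 = €14,467.4849
12 July 2000 – 28 February 2001: 232 days at 2.5% → €1,418,000 × 2.5% × 232/365 = €22,532.6027
Total = €37,000.0877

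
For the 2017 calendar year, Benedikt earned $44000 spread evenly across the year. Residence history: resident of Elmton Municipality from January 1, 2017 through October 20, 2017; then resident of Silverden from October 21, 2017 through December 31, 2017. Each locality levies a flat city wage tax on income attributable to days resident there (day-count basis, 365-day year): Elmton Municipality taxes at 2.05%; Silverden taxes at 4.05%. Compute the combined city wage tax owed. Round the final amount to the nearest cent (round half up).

Elmton Municipality, January 1 – October 20, 2017: 293 days → $44000 × 2.05% × 293/365 = $724.0712
Silverden, October 21 – December 31, 2017: 72 days → $44000 × 4.05% × 72/365 = $351.5178
Total = $1075.5890

$1075.59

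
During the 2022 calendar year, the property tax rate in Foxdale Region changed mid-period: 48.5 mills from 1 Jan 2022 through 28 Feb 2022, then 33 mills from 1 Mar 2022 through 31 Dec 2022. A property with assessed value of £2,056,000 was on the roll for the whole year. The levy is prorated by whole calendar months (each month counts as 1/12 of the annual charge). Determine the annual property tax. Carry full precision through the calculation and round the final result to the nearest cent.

1 Jan – 28 Feb 2022: 2 months at 48.5 mills → £2,056,000 × 4.85% × 2/12 = £16,619.3333
1 Mar – 31 Dec 2022: 10 months at 33 mills → £2,056,000 × 3.3% × 10/12 = £56,540.0000
Total = £73,159.3333

£73,159.33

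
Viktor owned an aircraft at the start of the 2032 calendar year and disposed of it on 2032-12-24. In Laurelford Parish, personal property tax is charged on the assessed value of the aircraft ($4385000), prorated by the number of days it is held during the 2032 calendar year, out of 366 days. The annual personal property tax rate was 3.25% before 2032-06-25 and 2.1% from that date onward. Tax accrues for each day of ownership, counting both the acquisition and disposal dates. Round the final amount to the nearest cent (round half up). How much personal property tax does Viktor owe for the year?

$114573.10

2032-01-01 to 2032-06-24: 176 days at 3.25% → $4385000 × 3.25% × 176/366 = $68530.6011
2032-06-25 to 2032-12-24: 183 days at 2.1% → $4385000 × 2.1% × 183/366 = $46042.5000
Total = $114573.1011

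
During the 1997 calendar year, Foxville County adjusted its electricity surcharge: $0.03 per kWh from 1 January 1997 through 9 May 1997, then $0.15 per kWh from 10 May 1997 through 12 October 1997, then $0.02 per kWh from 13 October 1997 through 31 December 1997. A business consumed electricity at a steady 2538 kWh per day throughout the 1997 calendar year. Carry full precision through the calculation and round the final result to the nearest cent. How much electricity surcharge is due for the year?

$73,272.06

1 January – 9 May 1997: 129 days × 2538 kWh/day = 327,402 kWh at $0.03/kWh → $9,822.06
10 May – 12 October 1997: 156 days × 2538 kWh/day = 395,928 kWh at $0.15/kWh → $59,389.20
13 October – 31 December 1997: 80 days × 2538 kWh/day = 203,040 kWh at $0.02/kWh → $4,060.80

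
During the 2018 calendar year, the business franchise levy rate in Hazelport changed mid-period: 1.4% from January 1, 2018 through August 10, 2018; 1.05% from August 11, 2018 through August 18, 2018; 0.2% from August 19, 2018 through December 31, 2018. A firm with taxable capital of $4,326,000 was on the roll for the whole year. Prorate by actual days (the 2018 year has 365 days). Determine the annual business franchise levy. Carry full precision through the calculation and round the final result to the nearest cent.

$41,031.81

January 1 – August 10, 2018: 222 days at 1.4% → $4,326,000 × 1.4% × 222/365 = $36,836.1863
August 11 – August 18, 2018: 8 days at 1.05% → $4,326,000 × 1.05% × 8/365 = $995.5726
August 19 – December 31, 2018: 135 days at 0.2% → $4,326,000 × 0.2% × 135/365 = $3,200.0548
Total = $41,031.8137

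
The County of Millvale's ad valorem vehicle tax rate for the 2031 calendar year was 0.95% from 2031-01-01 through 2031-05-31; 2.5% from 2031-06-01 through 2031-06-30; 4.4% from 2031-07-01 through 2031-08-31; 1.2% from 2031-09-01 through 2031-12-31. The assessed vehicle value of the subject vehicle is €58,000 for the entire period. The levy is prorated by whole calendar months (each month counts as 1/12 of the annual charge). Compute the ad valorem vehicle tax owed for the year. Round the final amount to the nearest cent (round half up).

2031-01-01 to 2031-05-31: 5 months at 0.95% → €58,000 × 0.95% × 5/12 = €229.5833
2031-06-01 to 2031-06-30: 1 month at 2.5% → €58,000 × 2.5% × 1/12 = €120.8333
2031-07-01 to 2031-08-31: 2 months at 4.4% → €58,000 × 4.4% × 2/12 = €425.3333
2031-09-01 to 2031-12-31: 4 months at 1.2% → €58,000 × 1.2% × 4/12 = €232.0000
Total = €1,007.7500

€1,007.75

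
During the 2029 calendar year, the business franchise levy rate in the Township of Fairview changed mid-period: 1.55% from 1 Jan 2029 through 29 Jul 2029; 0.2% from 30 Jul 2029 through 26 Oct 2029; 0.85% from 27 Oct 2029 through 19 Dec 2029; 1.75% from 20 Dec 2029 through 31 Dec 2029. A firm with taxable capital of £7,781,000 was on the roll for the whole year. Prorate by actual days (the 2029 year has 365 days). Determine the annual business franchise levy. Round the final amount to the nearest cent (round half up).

£87,445.65

1 Jan – 29 Jul 2029: 210 days at 1.55% → £7,781,000 × 1.55% × 210/365 = £69,389.4658
30 Jul – 26 Oct 2029: 89 days at 0.2% → £7,781,000 × 0.2% × 89/365 = £3,794.5699
27 Oct – 19 Dec 2029: 54 days at 0.85% → £7,781,000 × 0.85% × 54/365 = £9,784.8740
20 Dec – 31 Dec 2029: 12 days at 1.75% → £7,781,000 × 1.75% × 12/365 = £4,476.7397
Total = £87,445.6493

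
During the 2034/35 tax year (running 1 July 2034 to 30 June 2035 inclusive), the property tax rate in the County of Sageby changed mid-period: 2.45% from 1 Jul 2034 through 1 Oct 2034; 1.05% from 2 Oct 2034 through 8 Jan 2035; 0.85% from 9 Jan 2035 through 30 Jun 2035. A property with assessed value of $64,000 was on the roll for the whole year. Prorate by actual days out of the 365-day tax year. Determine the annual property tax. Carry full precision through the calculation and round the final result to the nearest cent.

1 Jul – 1 Oct 2034: 93 days at 2.45% → $64,000 × 2.45% × 93/365 = $399.5178
2 Oct 2034 – 8 Jan 2035: 99 days at 1.05% → $64,000 × 1.05% × 99/365 = $182.2685
9 Jan – 30 Jun 2035: 173 days at 0.85% → $64,000 × 0.85% × 173/365 = $257.8411
Total = $839.6274

$839.63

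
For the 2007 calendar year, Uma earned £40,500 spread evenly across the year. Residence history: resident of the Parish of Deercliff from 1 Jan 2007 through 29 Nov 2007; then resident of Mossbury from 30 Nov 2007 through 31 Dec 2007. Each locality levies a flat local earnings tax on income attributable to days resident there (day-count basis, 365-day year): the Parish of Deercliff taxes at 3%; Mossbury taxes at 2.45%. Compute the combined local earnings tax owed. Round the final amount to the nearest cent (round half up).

£1,195.47

The Parish of Deercliff, 1 Jan – 29 Nov 2007: 333 days → £40,500 × 3% × 333/365 = £1,108.4795
Mossbury, 30 Nov – 31 Dec 2007: 32 days → £40,500 × 2.45% × 32/365 = £86.9918
Total = £1,195.4712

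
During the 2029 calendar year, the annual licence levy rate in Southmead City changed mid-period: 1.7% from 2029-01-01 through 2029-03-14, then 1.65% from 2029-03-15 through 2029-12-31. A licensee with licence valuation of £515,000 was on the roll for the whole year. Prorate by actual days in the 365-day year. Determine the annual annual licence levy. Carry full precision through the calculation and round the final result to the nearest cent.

£8,549.00

2029-01-01 to 2029-03-14: 73 days at 1.7% → £515,000 × 1.7% × 73/365 = £1,751.0000
2029-03-15 to 2029-12-31: 292 days at 1.65% → £515,000 × 1.65% × 292/365 = £6,798.0000
Total = £8,549.0000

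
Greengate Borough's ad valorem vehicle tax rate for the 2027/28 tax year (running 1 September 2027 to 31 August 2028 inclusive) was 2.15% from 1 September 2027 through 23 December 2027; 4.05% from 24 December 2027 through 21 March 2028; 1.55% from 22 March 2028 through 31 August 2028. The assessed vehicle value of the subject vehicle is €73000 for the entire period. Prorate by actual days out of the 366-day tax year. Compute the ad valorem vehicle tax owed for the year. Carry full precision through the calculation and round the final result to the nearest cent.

1 September – 23 December 2027: 114 days at 2.15% → €73000 × 2.15% × 114/366 = €488.8607
24 December 2027 – 21 March 2028: 89 days at 4.05% → €73000 × 4.05% × 89/366 = €718.9303
22 March – 31 August 2028: 163 days at 1.55% → €73000 × 1.55% × 163/366 = €503.9194
Total = €1711.7104

€1711.71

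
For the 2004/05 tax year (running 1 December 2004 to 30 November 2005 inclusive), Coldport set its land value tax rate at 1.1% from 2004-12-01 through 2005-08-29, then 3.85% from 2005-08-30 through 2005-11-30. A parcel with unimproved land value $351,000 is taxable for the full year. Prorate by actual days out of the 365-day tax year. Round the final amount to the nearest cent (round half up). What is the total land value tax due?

$6,320.40

2004-12-01 to 2005-08-29: 272 days at 1.1% → $351,000 × 1.1% × 272/365 = $2,877.2384
2005-08-30 to 2005-11-30: 93 days at 3.85% → $351,000 × 3.85% × 93/365 = $3,443.1658
Total = $6,320.4041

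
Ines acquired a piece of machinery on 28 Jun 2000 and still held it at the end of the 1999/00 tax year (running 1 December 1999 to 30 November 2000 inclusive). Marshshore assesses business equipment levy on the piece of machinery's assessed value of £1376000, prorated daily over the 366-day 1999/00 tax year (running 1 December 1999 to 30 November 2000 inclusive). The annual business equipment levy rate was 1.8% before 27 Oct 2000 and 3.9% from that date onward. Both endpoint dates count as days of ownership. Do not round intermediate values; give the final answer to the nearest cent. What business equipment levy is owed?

£13320.13

28 Jun – 26 Oct 2000: 121 days at 1.8% → £1376000 × 1.8% × 121/366 = £8188.3279
27 Oct – 30 Nov 2000: 35 days at 3.9% → £1376000 × 3.9% × 35/366 = £5131.8033
Total = £13320.1311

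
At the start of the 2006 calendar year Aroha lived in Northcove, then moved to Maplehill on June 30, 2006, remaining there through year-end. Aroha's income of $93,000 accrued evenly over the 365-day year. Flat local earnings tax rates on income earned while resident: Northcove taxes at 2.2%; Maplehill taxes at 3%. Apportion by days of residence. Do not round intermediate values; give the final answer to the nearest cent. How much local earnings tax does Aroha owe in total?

Northcove, January 1 – June 29, 2006: 180 days → $93,000 × 2.2% × 180/365 = $1,008.9863
Maplehill, June 30 – December 31, 2006: 185 days → $93,000 × 3% × 185/365 = $1,414.1096
Total = $2,423.0959

$2,423.10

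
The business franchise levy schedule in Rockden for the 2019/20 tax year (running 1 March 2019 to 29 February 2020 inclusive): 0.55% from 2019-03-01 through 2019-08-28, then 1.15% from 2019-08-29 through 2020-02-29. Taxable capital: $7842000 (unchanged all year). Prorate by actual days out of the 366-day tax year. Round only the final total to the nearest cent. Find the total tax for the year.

$66914.11

2019-03-01 to 2019-08-28: 181 days at 0.55% → $7842000 × 0.55% × 181/366 = $21329.8115
2019-08-29 to 2020-02-29: 185 days at 1.15% → $7842000 × 1.15% × 185/366 = $45584.3033
Total = $66914.1148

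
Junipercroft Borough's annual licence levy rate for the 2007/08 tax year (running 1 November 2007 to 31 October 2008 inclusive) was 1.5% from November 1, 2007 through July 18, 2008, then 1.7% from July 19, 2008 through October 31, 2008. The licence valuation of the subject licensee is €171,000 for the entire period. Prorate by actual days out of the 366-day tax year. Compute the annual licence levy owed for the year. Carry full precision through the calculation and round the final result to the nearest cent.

November 1, 2007 – July 18, 2008: 261 days at 1.5% → €171,000 × 1.5% × 261/366 = €1,829.1393
July 19 – October 31, 2008: 105 days at 1.7% → €171,000 × 1.7% × 105/366 = €833.9754
Total = €2,663.1148

€2,663.11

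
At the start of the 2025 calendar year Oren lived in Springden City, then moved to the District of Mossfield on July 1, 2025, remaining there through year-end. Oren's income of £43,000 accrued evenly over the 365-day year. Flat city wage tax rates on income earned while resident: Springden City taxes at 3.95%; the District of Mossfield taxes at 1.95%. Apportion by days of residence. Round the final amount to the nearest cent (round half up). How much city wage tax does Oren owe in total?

£1,264.97

Springden City, January 1 – June 30, 2025: 181 days → £43,000 × 3.95% × 181/365 = £842.2699
The District of Mossfield, July 1 – December 31, 2025: 184 days → £43,000 × 1.95% × 184/365 = £422.6959
Total = £1,264.9658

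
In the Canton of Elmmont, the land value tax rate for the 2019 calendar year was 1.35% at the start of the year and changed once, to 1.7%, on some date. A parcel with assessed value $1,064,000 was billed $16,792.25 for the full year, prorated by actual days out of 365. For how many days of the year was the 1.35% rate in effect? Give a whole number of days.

127 days

Let d = days at the first rate; then 365 − d days at the second rate.
$1,064,000 × [1.35%·d + 1.7%·(365−d)] / 365 = $16,792.25
Solving gives d = 127, so the new rate took effect on May 8, 2019.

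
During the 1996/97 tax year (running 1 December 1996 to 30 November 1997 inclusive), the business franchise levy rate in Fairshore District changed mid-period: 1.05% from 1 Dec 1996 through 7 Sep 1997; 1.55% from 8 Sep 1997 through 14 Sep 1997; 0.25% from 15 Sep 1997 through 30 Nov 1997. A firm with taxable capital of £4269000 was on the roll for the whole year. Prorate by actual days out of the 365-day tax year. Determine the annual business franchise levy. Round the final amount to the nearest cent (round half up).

£38029.19

1 Dec 1996 – 7 Sep 1997: 281 days at 1.05% → £4269000 × 1.05% × 281/365 = £34508.7247
8 Sep – 14 Sep 1997: 7 days at 1.55% → £4269000 × 1.55% × 7/365 = £1269.0041
15 Sep – 30 Nov 1997: 77 days at 0.25% → £4269000 × 0.25% × 77/365 = £2251.4589
Total = £38029.1877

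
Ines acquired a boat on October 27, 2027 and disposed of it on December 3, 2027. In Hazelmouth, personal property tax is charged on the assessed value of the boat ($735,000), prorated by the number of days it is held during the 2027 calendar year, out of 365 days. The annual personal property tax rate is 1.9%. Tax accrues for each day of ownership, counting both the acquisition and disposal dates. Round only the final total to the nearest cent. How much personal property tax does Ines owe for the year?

Days held (October 27 – December 3, 2027): 38 out of 365
Tax = $735,000 × 1.9% × 38/365 = $1,453.8904

$1,453.89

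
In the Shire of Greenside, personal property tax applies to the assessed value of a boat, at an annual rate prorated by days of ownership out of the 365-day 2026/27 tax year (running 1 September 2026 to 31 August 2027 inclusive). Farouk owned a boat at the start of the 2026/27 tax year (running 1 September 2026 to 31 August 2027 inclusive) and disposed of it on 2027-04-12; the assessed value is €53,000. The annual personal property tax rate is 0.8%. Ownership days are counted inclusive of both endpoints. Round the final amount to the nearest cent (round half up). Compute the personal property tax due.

Days held (2026-09-01 to 2027-04-12): 224 out of 365
Tax = €53,000 × 0.8% × 224/365 = €260.2082

€260.21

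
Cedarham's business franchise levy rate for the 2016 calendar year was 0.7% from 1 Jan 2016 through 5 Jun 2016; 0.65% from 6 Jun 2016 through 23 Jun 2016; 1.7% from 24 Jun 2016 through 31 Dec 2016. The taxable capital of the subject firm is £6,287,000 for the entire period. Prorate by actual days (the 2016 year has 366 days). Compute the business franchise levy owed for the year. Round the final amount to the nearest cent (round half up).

£76,663.61

1 Jan – 5 Jun 2016: 157 days at 0.7% → £6,287,000 × 0.7% × 157/366 = £18,878.1776
6 Jun – 23 Jun 2016: 18 days at 0.65% → £6,287,000 × 0.65% × 18/366 = £2,009.7787
24 Jun – 31 Dec 2016: 191 days at 1.7% → £6,287,000 × 1.7% × 191/366 = £55,775.6530
Total = £76,663.6093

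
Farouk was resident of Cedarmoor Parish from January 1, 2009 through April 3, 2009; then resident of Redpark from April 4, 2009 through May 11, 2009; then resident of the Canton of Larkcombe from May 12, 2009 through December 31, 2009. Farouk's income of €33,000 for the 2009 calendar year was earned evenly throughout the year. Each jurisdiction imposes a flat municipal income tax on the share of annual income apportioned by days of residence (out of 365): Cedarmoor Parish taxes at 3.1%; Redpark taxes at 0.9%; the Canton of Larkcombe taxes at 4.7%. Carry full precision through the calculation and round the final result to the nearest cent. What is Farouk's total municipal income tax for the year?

€1,285.92

Cedarmoor Parish, January 1 – April 3, 2009: 93 days → €33,000 × 3.1% × 93/365 = €260.6548
Redpark, April 4 – May 11, 2009: 38 days → €33,000 × 0.9% × 38/365 = €30.9205
The Canton of Larkcombe, May 12 – December 31, 2009: 234 days → €33,000 × 4.7% × 234/365 = €994.3397
Total = €1,285.9151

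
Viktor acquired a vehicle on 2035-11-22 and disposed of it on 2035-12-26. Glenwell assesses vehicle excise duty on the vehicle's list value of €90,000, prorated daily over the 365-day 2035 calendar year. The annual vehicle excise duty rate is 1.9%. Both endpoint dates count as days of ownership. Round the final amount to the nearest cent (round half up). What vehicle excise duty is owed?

€163.97

Days held (2035-11-22 to 2035-12-26): 35 out of 365
Tax = €90,000 × 1.9% × 35/365 = €163.9726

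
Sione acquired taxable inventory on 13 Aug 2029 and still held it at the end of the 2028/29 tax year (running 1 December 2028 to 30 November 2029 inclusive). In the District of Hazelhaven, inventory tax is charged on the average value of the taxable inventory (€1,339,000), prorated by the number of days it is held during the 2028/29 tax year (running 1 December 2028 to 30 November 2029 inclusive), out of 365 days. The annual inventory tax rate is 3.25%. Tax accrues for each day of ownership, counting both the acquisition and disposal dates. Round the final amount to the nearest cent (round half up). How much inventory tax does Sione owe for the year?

Days held (13 Aug – 30 Nov 2029): 110 out of 365
Tax = €1,339,000 × 3.25% × 110/365 = €13,114.8630

€13,114.86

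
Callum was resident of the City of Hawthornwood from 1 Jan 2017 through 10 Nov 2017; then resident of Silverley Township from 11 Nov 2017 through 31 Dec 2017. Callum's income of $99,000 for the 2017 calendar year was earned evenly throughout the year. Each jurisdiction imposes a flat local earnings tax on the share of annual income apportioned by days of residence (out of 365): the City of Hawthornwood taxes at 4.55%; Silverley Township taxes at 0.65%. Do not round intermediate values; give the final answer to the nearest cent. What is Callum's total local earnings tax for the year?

$3,965.02

The City of Hawthornwood, 1 Jan – 10 Nov 2017: 314 days → $99,000 × 4.55% × 314/365 = $3,875.1041
Silverley Township, 11 Nov – 31 Dec 2017: 51 days → $99,000 × 0.65% × 51/365 = $89.9137
Total = $3,965.0178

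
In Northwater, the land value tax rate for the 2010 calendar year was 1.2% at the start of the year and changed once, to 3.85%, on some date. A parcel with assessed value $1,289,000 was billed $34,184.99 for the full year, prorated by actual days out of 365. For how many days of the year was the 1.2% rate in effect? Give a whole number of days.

Let d = days at the first rate; then 365 − d days at the second rate.
$1,289,000 × [1.2%·d + 3.85%·(365−d)] / 365 = $34,184.99
Solving gives d = 165, so the new rate took effect on 15 Jun 2010.

165 days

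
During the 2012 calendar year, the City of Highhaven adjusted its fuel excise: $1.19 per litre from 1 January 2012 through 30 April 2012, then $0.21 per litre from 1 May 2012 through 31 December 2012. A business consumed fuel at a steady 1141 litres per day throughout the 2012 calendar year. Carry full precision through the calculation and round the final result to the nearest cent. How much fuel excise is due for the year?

1 January – 30 April 2012: 121 days × 1141 litres/day = 138,061 litres at $1.19/litre → $164,292.59
1 May – 31 December 2012: 245 days × 1141 litres/day = 279,545 litres at $0.21/litre → $58,704.45

$222,997.04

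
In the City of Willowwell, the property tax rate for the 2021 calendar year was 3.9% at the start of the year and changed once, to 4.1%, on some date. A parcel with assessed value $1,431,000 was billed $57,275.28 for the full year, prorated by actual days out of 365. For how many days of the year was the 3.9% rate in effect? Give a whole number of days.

Let d = days at the first rate; then 365 − d days at the second rate.
$1,431,000 × [3.9%·d + 4.1%·(365−d)] / 365 = $57,275.28
Solving gives d = 178, so the new rate took effect on 28 Jun 2021.

178 days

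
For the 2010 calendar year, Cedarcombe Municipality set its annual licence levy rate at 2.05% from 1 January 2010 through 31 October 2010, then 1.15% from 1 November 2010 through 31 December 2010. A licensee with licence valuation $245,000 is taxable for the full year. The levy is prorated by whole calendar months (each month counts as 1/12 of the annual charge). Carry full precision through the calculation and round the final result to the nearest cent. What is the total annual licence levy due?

1 January – 31 October 2010: 10 months at 2.05% → $245,000 × 2.05% × 10/12 = $4,185.4167
1 November – 31 December 2010: 2 months at 1.15% → $245,000 × 1.15% × 2/12 = $469.5833
Total = $4,655.0000

$4,655.00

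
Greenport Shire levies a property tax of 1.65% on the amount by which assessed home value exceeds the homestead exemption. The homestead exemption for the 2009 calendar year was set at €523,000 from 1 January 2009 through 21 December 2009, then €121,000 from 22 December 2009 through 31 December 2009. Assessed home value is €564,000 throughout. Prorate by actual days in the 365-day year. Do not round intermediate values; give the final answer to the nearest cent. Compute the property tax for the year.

1 January – 21 December 2009: 355 days, exemption €523,000 → (€564,000 − €523,000) × 1.65% × 355/365 = €657.9658
22 December – 31 December 2009: 10 days, exemption €121,000 → (€564,000 − €121,000) × 1.65% × 10/365 = €200.2603
Total = €858.2260

€858.23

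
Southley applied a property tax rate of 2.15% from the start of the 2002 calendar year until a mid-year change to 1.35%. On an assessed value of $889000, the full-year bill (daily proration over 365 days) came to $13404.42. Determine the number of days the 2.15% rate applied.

Let d = days at the first rate; then 365 − d days at the second rate.
$889000 × [2.15%·d + 1.35%·(365−d)] / 365 = $13404.42
Solving gives d = 72, so the new rate took effect on 14 Mar 2002.

72 days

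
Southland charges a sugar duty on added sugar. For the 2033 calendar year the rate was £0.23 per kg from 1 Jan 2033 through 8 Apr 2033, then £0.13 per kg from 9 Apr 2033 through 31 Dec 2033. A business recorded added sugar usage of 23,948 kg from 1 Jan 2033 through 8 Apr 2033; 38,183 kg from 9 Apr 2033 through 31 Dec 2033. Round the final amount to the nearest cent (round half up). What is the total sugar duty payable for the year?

£10,471.83

1 Jan – 8 Apr 2033: 23,948 kg at £0.23/kg → £5,508.04
9 Apr – 31 Dec 2033: 38,183 kg at £0.13/kg → £4,963.79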